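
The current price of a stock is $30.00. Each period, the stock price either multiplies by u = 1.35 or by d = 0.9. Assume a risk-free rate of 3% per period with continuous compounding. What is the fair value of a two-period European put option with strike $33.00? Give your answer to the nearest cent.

Risk-neutral probability p = (e^0.03 − 0.9)/(1.35 − 0.9) = 0.1305/0.4500 = 0.2899
Terminal stock prices: S_uu = 54.68, S_ud = 36.45, S_dd = 24.3
Terminal payoffs (K − S): max(-21.68, 0) = 0, max(-3.45, 0) = 0, max(8.7, 0) = 8.7
Node u (S = 40.5): V_u = e^(−0.03)·[0.2899·0.0000 + 0.7101·0.0000] = 0.0000
Node d (S = 27): V_d = e^(−0.03)·[0.2899·0.0000 + 0.7101·8.7000] = 5.9953
Node 0 (S = 30): V_0 = e^(−0.03)·[0.2899·0.0000 + 0.7101·5.9953] = 4.1314

$4.13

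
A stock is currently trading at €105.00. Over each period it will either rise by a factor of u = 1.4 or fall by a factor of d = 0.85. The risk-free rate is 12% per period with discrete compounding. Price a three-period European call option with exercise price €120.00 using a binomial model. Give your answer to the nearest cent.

€28.55

Risk-neutral probability p = (1 + 0.12 − 0.85)/(1.4 − 0.85) = 0.2700/0.5500 = 0.4909
Terminal stock prices: S_uuu = 288.1, S_uud = 174.9, S_udd = 106.2, S_ddd = 64.48
Terminal payoffs (S − K): max(168.1, 0) = 168.1, max(54.93, 0) = 54.93, max(-13.79, 0) = 0, max(-55.52, 0) = 0
Node uu (S = 205.8): V_uu = 1/1.12·[0.4909·168.1200 + 0.5091·54.9300] = 98.6571
Node ud (S = 125): V_ud = 1/1.12·[0.4909·54.9300 + 0.5091·0.0000] = 24.0765
Node dd (S = 75.86): V_dd = 1/1.12·[0.4909·0.0000 + 0.5091·0.0000] = 0.0000
Node u (S = 147): V_u = 1/1.12·[0.4909·98.6571 + 0.5091·24.0765] = 54.1864
Node d (S = 89.25): V_d = 1/1.12·[0.4909·24.0765 + 0.5091·0.0000] = 10.5530
Node 0 (S = 105): V_0 = 1/1.12·[0.4909·54.1864 + 0.5091·10.5530] = 28.5474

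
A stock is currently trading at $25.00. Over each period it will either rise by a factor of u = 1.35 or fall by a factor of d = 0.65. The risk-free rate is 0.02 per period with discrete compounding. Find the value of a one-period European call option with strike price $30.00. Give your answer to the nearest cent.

$1.94

Risk-neutral probability p = (1 + 0.02 − 0.65)/(1.35 − 0.65) = 0.3700/0.7000 = 0.5286
Terminal stock prices: S_u = 33.75, S_d = 16.25
Terminal payoffs (S − K): max(3.75, 0) = 3.75, max(-13.75, 0) = 0
Node 0 (S = 25): V_0 = 1/1.02·[0.5286·3.7500 + 0.4714·0.0000] = 1.9433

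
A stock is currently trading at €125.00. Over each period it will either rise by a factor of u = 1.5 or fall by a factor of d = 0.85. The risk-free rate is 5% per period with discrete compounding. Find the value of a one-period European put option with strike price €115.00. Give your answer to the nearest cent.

€5.77

Risk-neutral probability p = (1 + 0.05 − 0.85)/(1.5 − 0.85) = 0.2000/0.6500 = 0.3077
Terminal stock prices: S_u = 187.5, S_d = 106.2
Terminal payoffs (K − S): max(-72.5, 0) = 0, max(8.75, 0) = 8.75
Node 0 (S = 125): V_0 = 1/1.05·[0.3077·0.0000 + 0.6923·8.7500] = 5.7692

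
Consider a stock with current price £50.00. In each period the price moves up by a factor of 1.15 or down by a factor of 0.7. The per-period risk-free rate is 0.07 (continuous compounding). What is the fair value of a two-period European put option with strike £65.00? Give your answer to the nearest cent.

Risk-neutral probability p = (e^0.07 − 0.7)/(1.15 − 0.7) = 0.3725/0.4500 = 0.8278
Terminal stock prices: S_uu = 66.12, S_ud = 40.25, S_dd = 24.5
Terminal payoffs (K − S): max(-1.125, 0) = 0, max(24.75, 0) = 24.75, max(40.5, 0) = 40.5
Node u (S = 57.5): V_u = e^(−0.07)·[0.8278·0.0000 + 0.1722·24.7500] = 3.9739
Node d (S = 35): V_d = e^(−0.07)·[0.8278·24.7500 + 0.1722·40.5000] = 25.6056
Node 0 (S = 50): V_0 = e^(−0.07)·[0.8278·3.9739 + 0.1722·25.6056] = 7.1785

£7.18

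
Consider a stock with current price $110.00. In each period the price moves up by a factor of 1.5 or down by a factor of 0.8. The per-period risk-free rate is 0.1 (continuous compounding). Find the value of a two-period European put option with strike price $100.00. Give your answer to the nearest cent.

Risk-neutral probability p = (e^0.1 − 0.8)/(1.5 − 0.8) = 0.3052/0.7000 = 0.4360
Terminal stock prices: S_uu = 247.5, S_ud = 132, S_dd = 70.4
Terminal payoffs (K − S): max(-147.5, 0) = 0, max(-32, 0) = 0, max(29.6, 0) = 29.6
Node u (S = 165): V_u = e^(−0.1)·[0.4360·0.0000 + 0.5640·0.0000] = 0.0000
Node d (S = 88): V_d = e^(−0.1)·[0.4360·0.0000 + 0.5640·29.6000] = 15.1068
Node 0 (S = 110): V_0 = e^(−0.1)·[0.4360·0.0000 + 0.5640·15.1068] = 7.7100

$7.71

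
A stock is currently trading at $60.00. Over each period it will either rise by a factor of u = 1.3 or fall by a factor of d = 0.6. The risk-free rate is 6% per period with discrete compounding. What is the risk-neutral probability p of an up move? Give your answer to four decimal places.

p = 0.6571

Risk-neutral probability p = (1 + 0.06 − 0.6)/(1.3 − 0.6) = 0.4600/0.7000 = 0.6571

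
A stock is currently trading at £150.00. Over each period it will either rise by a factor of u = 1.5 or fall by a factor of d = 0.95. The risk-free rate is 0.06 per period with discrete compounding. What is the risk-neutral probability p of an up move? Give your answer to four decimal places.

Risk-neutral probability p = (1 + 0.06 − 0.95)/(1.5 − 0.95) = 0.1100/0.5500 = 0.2000

p = 0.2000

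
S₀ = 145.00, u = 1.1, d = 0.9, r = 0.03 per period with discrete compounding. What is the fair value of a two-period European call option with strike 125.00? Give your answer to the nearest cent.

28.05

Risk-neutral probability p = (1 + 0.03 − 0.9)/(1.1 − 0.9) = 0.1300/0.2000 = 0.6500
Terminal stock prices: S_uu = 175.5, S_ud = 143.6, S_dd = 117.5
Terminal payoffs (S − K): max(50.45, 0) = 50.45, max(18.55, 0) = 18.55, max(-7.55, 0) = 0
Node u (S = 159.5): V_u = 1/1.03·[0.6500·50.4500 + 0.3500·18.5500] = 38.1408
Node d (S = 130.5): V_d = 1/1.03·[0.6500·18.5500 + 0.3500·0.0000] = 11.7063
Node 0 (S = 145): V_0 = 1/1.03·[0.6500·38.1408 + 0.3500·11.7063] = 28.0473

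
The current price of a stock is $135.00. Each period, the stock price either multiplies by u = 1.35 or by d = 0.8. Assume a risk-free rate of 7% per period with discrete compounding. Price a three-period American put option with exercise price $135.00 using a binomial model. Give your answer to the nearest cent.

Risk-neutral probability p = (1 + 0.07 − 0.8)/(1.35 − 0.8) = 0.2700/0.5500 = 0.4909
Terminal stock prices: S_uuu = 332.2, S_uud = 196.8, S_udd = 116.6, S_ddd = 69.12
Terminal payoffs (K − S): max(-197.2, 0) = 0, max(-61.83, 0) = 0, max(18.36, 0) = 18.36, max(65.88, 0) = 65.88
Node uu (S = 246): continuation = 1/1.07·[0.4909·0.0000 + 0.5091·0.0000] = 0.0000; exercise value = 0.0000 ≤ continuation, so V_uu = 0.0000
Node ud (S = 145.8): continuation = 1/1.07·[0.4909·0.0000 + 0.5091·18.3600] = 8.7354; exercise value = 0.0000 ≤ continuation, so V_ud = 8.7354
Node dd (S = 86.4): continuation = 1/1.07·[0.4909·18.3600 + 0.5091·65.8800] = 39.7682; exercise value = 48.6000 > continuation, so V_dd = 48.6000 (exercise)
Node u (S = 182.2): continuation = 1/1.07·[0.4909·0.0000 + 0.5091·8.7354] = 4.1562; exercise value = 0.0000 ≤ continuation, so V_u = 4.1562
Node d (S = 108): continuation = 1/1.07·[0.4909·8.7354 + 0.5091·48.6000] = 27.1310; exercise value = 27.0000 ≤ continuation, so V_d = 27.1310
Node 0 (S = 135): continuation = 1/1.07·[0.4909·4.1562 + 0.5091·27.1310] = 14.8154; exercise value = 0.0000 ≤ continuation, so V_0 = 14.8154

$14.82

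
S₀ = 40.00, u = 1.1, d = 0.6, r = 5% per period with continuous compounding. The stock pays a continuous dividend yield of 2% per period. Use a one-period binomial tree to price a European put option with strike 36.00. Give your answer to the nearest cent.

Per-period risk-free factor R = e^0.05 = 1.0513; dividend-adjusted growth = e^(0.05−0.02) = 1.0305.
Risk-neutral probability p = (1.0305 − 0.6)/(1.1 − 0.6) = 0.4305/0.5000 = 0.8609
Terminal stock prices: S_u = 44, S_d = 24
Terminal payoffs (K − S): max(-8, 0) = 0, max(12, 0) = 12
Node 0 (S = 40): V_0 = e^(−0.05)·[0.8609·0.0000 + 0.1391·12.0000] = 1.5877

1.59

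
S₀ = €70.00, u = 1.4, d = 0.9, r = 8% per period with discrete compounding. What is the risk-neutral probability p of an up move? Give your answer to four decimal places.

Risk-neutral probability p = (1 + 0.08 − 0.9)/(1.4 − 0.9) = 0.1800/0.5000 = 0.3600

p = 0.3600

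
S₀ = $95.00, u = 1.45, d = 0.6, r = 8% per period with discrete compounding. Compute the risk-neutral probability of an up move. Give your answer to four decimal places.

p = 0.5647

Risk-neutral probability p = (1 + 0.08 − 0.6)/(1.45 − 0.6) = 0.4800/0.8500 = 0.5647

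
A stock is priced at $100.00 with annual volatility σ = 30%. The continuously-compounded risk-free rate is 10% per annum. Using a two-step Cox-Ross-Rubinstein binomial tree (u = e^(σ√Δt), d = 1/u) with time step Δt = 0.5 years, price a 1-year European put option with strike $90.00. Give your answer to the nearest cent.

CRR parameters: u = e^(σ√Δt) = e^(0.3·√0.5) = 1.2363, d = 1/u = 0.8089
Per-period rate: rΔt = 0.1·0.5 = 0.05, so R = e^0.05 = 1.0513
Risk-neutral probability p = (e^0.05 − 0.8089)/(1.2363 − 0.8089) = 0.2424/0.4275 = 0.5671
Terminal stock prices: S_uu = 152.8, S_ud = 100, S_dd = 65.43
Terminal payoffs (K − S): max(-62.85, 0) = 0, max(-10, 0) = 0, max(24.57, 0) = 24.57
Node u (S = 123.6): V_u = e^(−0.05)·[0.5671·0.0000 + 0.4329·0.0000] = 0.0000
Node d (S = 80.89): V_d = e^(−0.05)·[0.5671·0.0000 + 0.4329·24.5749] = 10.1194
Node 0 (S = 100): V_0 = e^(−0.05)·[0.5671·0.0000 + 0.4329·10.1194] = 4.1669

$4.17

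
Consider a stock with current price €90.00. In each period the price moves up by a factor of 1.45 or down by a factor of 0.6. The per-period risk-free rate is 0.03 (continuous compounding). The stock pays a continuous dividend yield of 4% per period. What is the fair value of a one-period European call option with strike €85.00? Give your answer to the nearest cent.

Per-period risk-free factor R = e^0.03 = 1.0305; dividend-adjusted growth = e^(0.03−0.04) = 0.9900.
Risk-neutral probability p = (0.9900 − 0.6)/(1.45 − 0.6) = 0.3900/0.8500 = 0.4589
Terminal stock prices: S_u = 130.5, S_d = 54
Terminal payoffs (S − K): max(45.5, 0) = 45.5, max(-31, 0) = 0
Node 0 (S = 90): V_0 = e^(−0.03)·[0.4589·45.5000 + 0.5411·0.0000] = 20.2621

€20.26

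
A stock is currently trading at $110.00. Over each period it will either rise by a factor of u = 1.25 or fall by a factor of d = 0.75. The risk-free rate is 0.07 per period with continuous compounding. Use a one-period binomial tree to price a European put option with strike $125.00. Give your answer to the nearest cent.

Risk-neutral probability p = (e^0.07 − 0.75)/(1.25 − 0.75) = 0.3225/0.5000 = 0.6450
Terminal stock prices: S_u = 137.5, S_d = 82.5
Terminal payoffs (K − S): max(-12.5, 0) = 0, max(42.5, 0) = 42.5
Node 0 (S = 110): V_0 = e^(−0.07)·[0.6450·0.0000 + 0.3550·42.5000] = 14.0668

$14.07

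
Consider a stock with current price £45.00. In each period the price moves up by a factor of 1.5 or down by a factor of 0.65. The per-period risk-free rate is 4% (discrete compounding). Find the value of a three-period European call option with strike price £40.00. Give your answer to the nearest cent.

£17.45

Risk-neutral probability p = (1 + 0.04 − 0.65)/(1.5 − 0.65) = 0.3900/0.8500 = 0.4588
Terminal stock prices: S_uuu = 151.9, S_uud = 65.81, S_udd = 28.52, S_ddd = 12.36
Terminal payoffs (S − K): max(111.9, 0) = 111.9, max(25.81, 0) = 25.81, max(-11.48, 0) = 0, max(-27.64, 0) = 0
Node uu (S = 101.2): V_uu = 1/1.04·[0.4588·111.8750 + 0.5412·25.8125] = 62.7885
Node ud (S = 43.88): V_ud = 1/1.04·[0.4588·25.8125 + 0.5412·0.0000] = 11.3879
Node dd (S = 19.01): V_dd = 1/1.04·[0.4588·0.0000 + 0.5412·0.0000] = 0.0000
Node u (S = 67.5): V_u = 1/1.04·[0.4588·62.7885 + 0.5412·11.3879] = 33.6266
Node d (S = 29.25): V_d = 1/1.04·[0.4588·11.3879 + 0.5412·0.0000] = 5.0241
Node 0 (S = 45): V_0 = 1/1.04·[0.4588·33.6266 + 0.5412·5.0241] = 17.4496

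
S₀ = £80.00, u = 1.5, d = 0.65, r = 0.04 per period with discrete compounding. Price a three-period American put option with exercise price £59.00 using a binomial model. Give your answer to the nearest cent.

Risk-neutral probability p = (1 + 0.04 − 0.65)/(1.5 − 0.65) = 0.3900/0.8500 = 0.4588
Terminal stock prices: S_uuu = 270, S_uud = 117, S_udd = 50.7, S_ddd = 21.97
Terminal payoffs (K − S): max(-211, 0) = 0, max(-58, 0) = 0, max(8.3, 0) = 8.3, max(37.03, 0) = 37.03
Node uu (S = 180): continuation = 1/1.04·[0.4588·0.0000 + 0.5412·0.0000] = 0.0000; exercise value = 0.0000 ≤ continuation, so V_uu = 0.0000
Node ud (S = 78): continuation = 1/1.04·[0.4588·0.0000 + 0.5412·8.3000] = 4.3190; exercise value = 0.0000 ≤ continuation, so V_ud = 4.3190
Node dd (S = 33.8): continuation = 1/1.04·[0.4588·8.3000 + 0.5412·37.0300] = 22.9308; exercise value = 25.2000 > continuation, so V_dd = 25.2000 (exercise)
Node u (S = 120): continuation = 1/1.04·[0.4588·0.0000 + 0.5412·4.3190] = 2.2474; exercise value = 0.0000 ≤ continuation, so V_u = 2.2474
Node d (S = 52): continuation = 1/1.04·[0.4588·4.3190 + 0.5412·25.2000] = 15.0186; exercise value = 7.0000 ≤ continuation, so V_d = 15.0186
Node 0 (S = 80): continuation = 1/1.04·[0.4588·2.2474 + 0.5412·15.0186] = 8.8066; exercise value = 0.0000 ≤ continuation, so V_0 = 8.8066

£8.81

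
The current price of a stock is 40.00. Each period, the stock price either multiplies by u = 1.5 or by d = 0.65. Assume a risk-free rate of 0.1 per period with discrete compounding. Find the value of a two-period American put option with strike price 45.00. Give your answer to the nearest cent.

Risk-neutral probability p = (1 + 0.1 − 0.65)/(1.5 − 0.65) = 0.4500/0.8500 = 0.5294
Terminal stock prices: S_uu = 90, S_ud = 39, S_dd = 16.9
Terminal payoffs (K − S): max(-45, 0) = 0, max(6, 0) = 6, max(28.1, 0) = 28.1
Node u (S = 60): continuation = 1/1.1·[0.5294·0.0000 + 0.4706·6.0000] = 2.5668; exercise value = 0.0000 ≤ continuation, so V_u = 2.5668
Node d (S = 26): continuation = 1/1.1·[0.5294·6.0000 + 0.4706·28.1000] = 14.9091; exercise value = 19.0000 > continuation, so V_d = 19.0000 (exercise)
Node 0 (S = 40): continuation = 1/1.1·[0.5294·2.5668 + 0.4706·19.0000] = 9.3637; exercise value = 5.0000 ≤ continuation, so V_0 = 9.3637

9.36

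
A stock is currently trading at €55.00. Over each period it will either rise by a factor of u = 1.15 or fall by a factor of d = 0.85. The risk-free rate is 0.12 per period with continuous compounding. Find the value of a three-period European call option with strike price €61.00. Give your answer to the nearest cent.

€12.62

Risk-neutral probability p = (e^0.12 − 0.85)/(1.15 − 0.85) = 0.2775/0.3000 = 0.9250
Terminal stock prices: S_uuu = 83.65, S_uud = 61.83, S_udd = 45.7, S_ddd = 33.78
Terminal payoffs (S − K): max(22.65, 0) = 22.65, max(0.8269, 0) = 0.8269, max(-15.3, 0) = 0, max(-27.22, 0) = 0
Node uu (S = 72.74): V_uu = e^(−0.12)·[0.9250·22.6481 + 0.0750·0.8269] = 18.6354
Node ud (S = 53.76): V_ud = e^(−0.12)·[0.9250·0.8269 + 0.0750·0.0000] = 0.6784
Node dd (S = 39.74): V_dd = e^(−0.12)·[0.9250·0.0000 + 0.0750·0.0000] = 0.0000
Node u (S = 63.25): V_u = e^(−0.12)·[0.9250·18.6354 + 0.0750·0.6784] = 15.3334
Node d (S = 46.75): V_d = e^(−0.12)·[0.9250·0.6784 + 0.0750·0.0000] = 0.5565
Node 0 (S = 55): V_0 = e^(−0.12)·[0.9250·15.3334 + 0.0750·0.5565] = 12.6164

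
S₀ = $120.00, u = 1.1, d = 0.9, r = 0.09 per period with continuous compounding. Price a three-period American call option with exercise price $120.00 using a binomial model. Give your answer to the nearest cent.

$28.42

Risk-neutral probability p = (e^0.09 − 0.9)/(1.1 − 0.9) = 0.1942/0.2000 = 0.9709
Terminal stock prices: S_uuu = 159.7, S_uud = 130.7, S_udd = 106.9, S_ddd = 87.48
Terminal payoffs (S − K): max(39.72, 0) = 39.72, max(10.68, 0) = 10.68, max(-13.08, 0) = 0, max(-32.52, 0) = 0
Node uu (S = 145.2): continuation = e^(−0.09)·[0.9709·39.7200 + 0.0291·10.6800] = 35.5283; exercise value = 25.2000 ≤ continuation, so V_uu = 35.5283
Node ud (S = 118.8): continuation = e^(−0.09)·[0.9709·10.6800 + 0.0291·0.0000] = 9.4765; exercise value = 0.0000 ≤ continuation, so V_ud = 9.4765
Node dd (S = 97.2): continuation = e^(−0.09)·[0.9709·0.0000 + 0.0291·0.0000] = 0.0000; exercise value = 0.0000 ≤ continuation, so V_dd = 0.0000
Node u (S = 132): continuation = e^(−0.09)·[0.9709·35.5283 + 0.0291·9.4765] = 31.7768; exercise value = 12.0000 ≤ continuation, so V_u = 31.7768
Node d (S = 108): continuation = e^(−0.09)·[0.9709·9.4765 + 0.0291·0.0000] = 8.4086; exercise value = 0.0000 ≤ continuation, so V_d = 8.4086
Node 0 (S = 120): continuation = e^(−0.09)·[0.9709·31.7768 + 0.0291·8.4086] = 28.4197; exercise value = 0.0000 ≤ continuation, so V_0 = 28.4197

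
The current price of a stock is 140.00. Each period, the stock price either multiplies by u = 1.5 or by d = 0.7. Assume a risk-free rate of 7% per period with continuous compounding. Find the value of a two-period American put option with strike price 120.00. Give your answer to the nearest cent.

Risk-neutral probability p = (e^0.07 − 0.7)/(1.5 − 0.7) = 0.3725/0.8000 = 0.4656
Terminal stock prices: S_uu = 315, S_ud = 147, S_dd = 68.6
Terminal payoffs (K − S): max(-195, 0) = 0, max(-27, 0) = 0, max(51.4, 0) = 51.4
Node u (S = 210): continuation = e^(−0.07)·[0.4656·0.0000 + 0.5344·0.0000] = 0.0000; exercise value = 0.0000 ≤ continuation, so V_u = 0.0000
Node d (S = 98): continuation = e^(−0.07)·[0.4656·0.0000 + 0.5344·51.4000] = 25.6095; exercise value = 22.0000 ≤ continuation, so V_d = 25.6095
Node 0 (S = 140): continuation = e^(−0.07)·[0.4656·0.0000 + 0.5344·25.6095] = 12.7596; exercise value = 0.0000 ≤ continuation, so V_0 = 12.7596

12.76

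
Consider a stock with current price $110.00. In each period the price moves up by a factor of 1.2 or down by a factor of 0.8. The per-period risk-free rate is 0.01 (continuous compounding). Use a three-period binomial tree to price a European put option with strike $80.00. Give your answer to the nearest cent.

Risk-neutral probability p = (e^0.01 − 0.8)/(1.2 − 0.8) = 0.2101/0.4000 = 0.5251
Terminal stock prices: S_uuu = 190.1, S_uud = 126.7, S_udd = 84.48, S_ddd = 56.32
Terminal payoffs (K − S): max(-110.1, 0) = 0, max(-46.72, 0) = 0, max(-4.48, 0) = 0, max(23.68, 0) = 23.68
Node uu (S = 158.4): V_uu = e^(−0.01)·[0.5251·0.0000 + 0.4749·0.0000] = 0.0000
Node ud (S = 105.6): V_ud = e^(−0.01)·[0.5251·0.0000 + 0.4749·0.0000] = 0.0000
Node dd (S = 70.4): V_dd = e^(−0.01)·[0.5251·0.0000 + 0.4749·23.6800] = 11.1331
Node u (S = 132): V_u = e^(−0.01)·[0.5251·0.0000 + 0.4749·0.0000] = 0.0000
Node d (S = 88): V_d = e^(−0.01)·[0.5251·0.0000 + 0.4749·11.1331] = 5.2342
Node 0 (S = 110): V_0 = e^(−0.01)·[0.5251·0.0000 + 0.4749·5.2342] = 2.4609

$2.46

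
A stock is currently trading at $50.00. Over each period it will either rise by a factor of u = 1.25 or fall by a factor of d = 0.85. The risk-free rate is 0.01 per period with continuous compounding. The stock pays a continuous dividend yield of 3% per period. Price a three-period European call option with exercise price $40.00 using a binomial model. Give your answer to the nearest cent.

Per-period risk-free factor R = e^0.01 = 1.0101; dividend-adjusted growth = e^(0.01−0.03) = 0.9802.
Risk-neutral probability p = (0.9802 − 0.85)/(1.25 − 0.85) = 0.1302/0.4000 = 0.3255
Terminal stock prices: S_uuu = 97.66, S_uud = 66.41, S_udd = 45.16, S_ddd = 30.71
Terminal payoffs (S − K): max(57.66, 0) = 57.66, max(26.41, 0) = 26.41, max(5.156, 0) = 5.156, max(-9.294, 0) = 0
Node uu (S = 78.12): V_uu = e^(−0.01)·[0.3255·57.6562 + 0.6745·26.4062] = 36.2141
Node ud (S = 53.12): V_ud = e^(−0.01)·[0.3255·26.4062 + 0.6745·5.1562] = 11.9529
Node dd (S = 36.12): V_dd = e^(−0.01)·[0.3255·5.1562 + 0.6745·0.0000] = 1.6616
Node u (S = 62.5): V_u = e^(−0.01)·[0.3255·36.2141 + 0.6745·11.9529] = 19.6523
Node d (S = 42.5): V_d = e^(−0.01)·[0.3255·11.9529 + 0.6745·1.6616] = 4.9616
Node 0 (S = 50): V_0 = e^(−0.01)·[0.3255·19.6523 + 0.6745·4.9616] = 9.6464

$9.65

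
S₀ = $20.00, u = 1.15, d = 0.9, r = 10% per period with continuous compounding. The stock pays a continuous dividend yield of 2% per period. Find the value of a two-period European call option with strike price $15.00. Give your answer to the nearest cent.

Per-period risk-free factor R = e^0.1 = 1.1052; dividend-adjusted growth = e^(0.1−0.02) = 1.0833.
Risk-neutral probability p = (1.0833 − 0.9)/(1.15 − 0.9) = 0.1833/0.2500 = 0.7331
Terminal stock prices: S_uu = 26.45, S_ud = 20.7, S_dd = 16.2
Terminal payoffs (S − K): max(11.45, 0) = 11.45, max(5.7, 0) = 5.7, max(1.2, 0) = 1.2
Node u (S = 23): V_u = e^(−0.1)·[0.7331·11.4500 + 0.2669·5.7000] = 8.9720
Node d (S = 18): V_d = e^(−0.1)·[0.7331·5.7000 + 0.2669·1.2000] = 4.0710
Node 0 (S = 20): V_0 = e^(−0.1)·[0.7331·8.9720 + 0.2669·4.0710] = 6.9348

$6.93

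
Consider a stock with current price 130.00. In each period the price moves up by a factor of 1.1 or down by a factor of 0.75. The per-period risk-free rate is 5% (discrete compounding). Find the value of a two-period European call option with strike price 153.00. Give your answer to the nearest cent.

2.87

Risk-neutral probability p = (1 + 0.05 − 0.75)/(1.1 − 0.75) = 0.3000/0.3500 = 0.8571
Terminal stock prices: S_uu = 157.3, S_ud = 107.2, S_dd = 73.12
Terminal payoffs (S − K): max(4.3, 0) = 4.3, max(-45.75, 0) = 0, max(-79.88, 0) = 0
Node u (S = 143): V_u = 1/1.05·[0.8571·4.3000 + 0.1429·0.0000] = 3.5102
Node d (S = 97.5): V_d = 1/1.05·[0.8571·0.0000 + 0.1429·0.0000] = 0.0000
Node 0 (S = 130): V_0 = 1/1.05·[0.8571·3.5102 + 0.1429·0.0000] = 2.8655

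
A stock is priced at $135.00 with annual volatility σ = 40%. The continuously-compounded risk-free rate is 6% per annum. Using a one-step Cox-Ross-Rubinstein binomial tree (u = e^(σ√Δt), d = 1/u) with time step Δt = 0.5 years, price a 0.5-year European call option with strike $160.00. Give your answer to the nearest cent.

CRR parameters: u = e^(σ√Δt) = e^(0.4·√0.5) = 1.3269, d = 1/u = 0.7536
Per-period rate: rΔt = 0.06·0.5 = 0.03, so R = e^0.03 = 1.0305
Risk-neutral probability p = (e^0.03 − 0.7536)/(1.3269 − 0.7536) = 0.2768/0.5733 = 0.4829
Terminal stock prices: S_u = 179.1, S_d = 101.7
Terminal payoffs (S − K): max(19.13, 0) = 19.13, max(-58.26, 0) = 0
Node 0 (S = 135): V_0 = e^(−0.03)·[0.4829·19.1310 + 0.5171·0.0000] = 8.9650

$8.97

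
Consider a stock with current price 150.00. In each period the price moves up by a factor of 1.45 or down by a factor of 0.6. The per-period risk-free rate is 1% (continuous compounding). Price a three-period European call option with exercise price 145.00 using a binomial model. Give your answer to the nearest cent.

Risk-neutral probability p = (e^0.01 − 0.6)/(1.45 − 0.6) = 0.4101/0.8500 = 0.4824
Terminal stock prices: S_uuu = 457.3, S_uud = 189.2, S_udd = 78.3, S_ddd = 32.4
Terminal payoffs (S − K): max(312.3, 0) = 312.3, max(44.22, 0) = 44.22, max(-66.7, 0) = 0, max(-112.6, 0) = 0
Node uu (S = 315.4): V_uu = e^(−0.01)·[0.4824·312.2937 + 0.5176·44.2250] = 171.8178
Node ud (S = 130.5): V_ud = e^(−0.01)·[0.4824·44.2250 + 0.5176·0.0000] = 21.1224
Node dd (S = 54): V_dd = e^(−0.01)·[0.4824·0.0000 + 0.5176·0.0000] = 0.0000
Node u (S = 217.5): V_u = e^(−0.01)·[0.4824·171.8178 + 0.5176·21.1224] = 92.8861
Node d (S = 90): V_d = e^(−0.01)·[0.4824·21.1224 + 0.5176·0.0000] = 10.0883
Node 0 (S = 150): V_0 = e^(−0.01)·[0.4824·92.8861 + 0.5176·10.0883] = 49.5331

49.53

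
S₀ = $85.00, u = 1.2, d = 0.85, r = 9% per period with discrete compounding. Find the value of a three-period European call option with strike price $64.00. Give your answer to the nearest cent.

$35.86

Risk-neutral probability p = (1 + 0.09 − 0.85)/(1.2 − 0.85) = 0.2400/0.3500 = 0.6857
Terminal stock prices: S_uuu = 146.9, S_uud = 104, S_udd = 73.69, S_ddd = 52.2
Terminal payoffs (S − K): max(82.88, 0) = 82.88, max(40.04, 0) = 40.04, max(9.695, 0) = 9.695, max(-11.8, 0) = 0
Node uu (S = 122.4): V_uu = 1/1.09·[0.6857·82.8800 + 0.3143·40.0400] = 63.6844
Node ud (S = 86.7): V_ud = 1/1.09·[0.6857·40.0400 + 0.3143·9.6950] = 27.9844
Node dd (S = 61.41): V_dd = 1/1.09·[0.6857·9.6950 + 0.3143·0.0000] = 6.0991
Node u (S = 102): V_u = 1/1.09·[0.6857·63.6844 + 0.3143·27.9844] = 48.1325
Node d (S = 72.25): V_d = 1/1.09·[0.6857·27.9844 + 0.3143·6.0991] = 19.3634
Node 0 (S = 85): V_0 = 1/1.09·[0.6857·48.1325 + 0.3143·19.3634] = 35.8631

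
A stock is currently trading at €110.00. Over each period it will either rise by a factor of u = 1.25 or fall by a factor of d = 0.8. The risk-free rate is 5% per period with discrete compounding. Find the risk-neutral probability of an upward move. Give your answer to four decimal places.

p = 0.5556

Risk-neutral probability p = (1 + 0.05 − 0.8)/(1.25 − 0.8) = 0.2500/0.4500 = 0.5556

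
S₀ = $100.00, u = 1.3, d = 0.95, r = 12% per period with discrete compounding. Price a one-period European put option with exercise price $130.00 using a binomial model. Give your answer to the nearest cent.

Risk-neutral probability p = (1 + 0.12 − 0.95)/(1.3 − 0.95) = 0.1700/0.3500 = 0.4857
Terminal stock prices: S_u = 130, S_d = 95
Terminal payoffs (K − S): max(0, 0) = 0, max(35, 0) = 35
Node 0 (S = 100): V_0 = 1/1.12·[0.4857·0.0000 + 0.5143·35.0000] = 16.0714

$16.07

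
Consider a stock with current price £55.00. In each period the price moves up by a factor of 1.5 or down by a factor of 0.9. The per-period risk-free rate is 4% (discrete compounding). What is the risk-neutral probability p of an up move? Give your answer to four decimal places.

Risk-neutral probability p = (1 + 0.04 − 0.9)/(1.5 − 0.9) = 0.1400/0.6000 = 0.2333

p = 0.2333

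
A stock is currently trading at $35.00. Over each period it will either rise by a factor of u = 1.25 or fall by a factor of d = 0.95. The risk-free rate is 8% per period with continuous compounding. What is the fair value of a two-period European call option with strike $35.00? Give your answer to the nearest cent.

$6.07

Risk-neutral probability p = (e^0.08 − 0.95)/(1.25 − 0.95) = 0.1333/0.3000 = 0.4443
Terminal stock prices: S_uu = 54.69, S_ud = 41.56, S_dd = 31.59
Terminal payoffs (S − K): max(19.69, 0) = 19.69, max(6.562, 0) = 6.562, max(-3.413, 0) = 0
Node u (S = 43.75): V_u = e^(−0.08)·[0.4443·19.6875 + 0.5557·6.5625] = 11.4409
Node d (S = 33.25): V_d = e^(−0.08)·[0.4443·6.5625 + 0.5557·0.0000] = 2.6915
Node 0 (S = 35): V_0 = e^(−0.08)·[0.4443·11.4409 + 0.5557·2.6915] = 6.0730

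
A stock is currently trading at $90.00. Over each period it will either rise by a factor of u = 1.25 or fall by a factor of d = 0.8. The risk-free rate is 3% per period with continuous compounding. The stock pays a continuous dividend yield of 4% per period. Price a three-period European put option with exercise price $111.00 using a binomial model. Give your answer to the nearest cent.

Per-period risk-free factor R = e^0.03 = 1.0305; dividend-adjusted growth = e^(0.03−0.04) = 0.9900.
Risk-neutral probability p = (0.9900 − 0.8)/(1.25 − 0.8) = 0.1900/0.4500 = 0.4223
Terminal stock prices: S_uuu = 175.8, S_uud = 112.5, S_udd = 72, S_ddd = 46.08
Terminal payoffs (K − S): max(-64.78, 0) = 0, max(-1.5, 0) = 0, max(39, 0) = 39, max(64.92, 0) = 64.92
Node uu (S = 140.6): V_uu = e^(−0.03)·[0.4223·0.0000 + 0.5777·0.0000] = 0.0000
Node ud (S = 90): V_ud = e^(−0.03)·[0.4223·0.0000 + 0.5777·39.0000] = 21.8632
Node dd (S = 57.6): V_dd = e^(−0.03)·[0.4223·39.0000 + 0.5777·64.9200] = 52.3780
Node u (S = 112.5): V_u = e^(−0.03)·[0.4223·0.0000 + 0.5777·21.8632] = 12.2564
Node d (S = 72): V_d = e^(−0.03)·[0.4223·21.8632 + 0.5777·52.3780] = 38.3235
Node 0 (S = 90): V_0 = e^(−0.03)·[0.4223·12.2564 + 0.5777·38.3235] = 26.5072

$26.51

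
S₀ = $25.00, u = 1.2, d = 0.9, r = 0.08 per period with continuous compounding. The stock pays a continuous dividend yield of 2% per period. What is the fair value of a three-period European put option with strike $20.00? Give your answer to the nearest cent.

$0.14

Per-period risk-free factor R = e^0.08 = 1.0833; dividend-adjusted growth = e^(0.08−0.02) = 1.0618.
Risk-neutral probability p = (1.0618 − 0.9)/(1.2 − 0.9) = 0.1618/0.3000 = 0.5395
Terminal stock prices: S_uuu = 43.2, S_uud = 32.4, S_udd = 24.3, S_ddd = 18.23
Terminal payoffs (K − S): max(-23.2, 0) = 0, max(-12.4, 0) = 0, max(-4.3, 0) = 0, max(1.775, 0) = 1.775
Node uu (S = 36): V_uu = e^(−0.08)·[0.5395·0.0000 + 0.4605·0.0000] = 0.0000
Node ud (S = 27): V_ud = e^(−0.08)·[0.5395·0.0000 + 0.4605·0.0000] = 0.0000
Node dd (S = 20.25): V_dd = e^(−0.08)·[0.5395·0.0000 + 0.4605·1.7750] = 0.7546
Node u (S = 30): V_u = e^(−0.08)·[0.5395·0.0000 + 0.4605·0.0000] = 0.0000
Node d (S = 22.5): V_d = e^(−0.08)·[0.5395·0.0000 + 0.4605·0.7546] = 0.3208
Node 0 (S = 25): V_0 = e^(−0.08)·[0.5395·0.0000 + 0.4605·0.3208] = 0.1364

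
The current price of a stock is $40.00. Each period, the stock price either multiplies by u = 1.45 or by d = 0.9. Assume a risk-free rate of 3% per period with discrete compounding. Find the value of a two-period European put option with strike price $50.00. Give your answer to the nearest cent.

Risk-neutral probability p = (1 + 0.03 − 0.9)/(1.45 − 0.9) = 0.1300/0.5500 = 0.2364
Terminal stock prices: S_uu = 84.1, S_ud = 52.2, S_dd = 32.4
Terminal payoffs (K − S): max(-34.1, 0) = 0, max(-2.2, 0) = 0, max(17.6, 0) = 17.6
Node u (S = 58): V_u = 1/1.03·[0.2364·0.0000 + 0.7636·0.0000] = 0.0000
Node d (S = 36): V_d = 1/1.03·[0.2364·0.0000 + 0.7636·17.6000] = 13.0485
Node 0 (S = 40): V_0 = 1/1.03·[0.2364·0.0000 + 0.7636·13.0485] = 9.6741

$9.67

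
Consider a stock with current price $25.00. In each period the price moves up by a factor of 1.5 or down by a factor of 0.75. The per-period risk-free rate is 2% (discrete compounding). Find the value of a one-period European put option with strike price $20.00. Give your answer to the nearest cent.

$0.78

Risk-neutral probability p = (1 + 0.02 − 0.75)/(1.5 − 0.75) = 0.2700/0.7500 = 0.3600
Terminal stock prices: S_u = 37.5, S_d = 18.75
Terminal payoffs (K − S): max(-17.5, 0) = 0, max(1.25, 0) = 1.25
Node 0 (S = 25): V_0 = 1/1.02·[0.3600·0.0000 + 0.6400·1.2500] = 0.7843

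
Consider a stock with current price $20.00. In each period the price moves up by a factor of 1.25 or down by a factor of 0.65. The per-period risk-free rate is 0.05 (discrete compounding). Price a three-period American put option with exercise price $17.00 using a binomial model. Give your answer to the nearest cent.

Risk-neutral probability p = (1 + 0.05 − 0.65)/(1.25 − 0.65) = 0.4000/0.6000 = 0.6667
Terminal stock prices: S_uuu = 39.06, S_uud = 20.31, S_udd = 10.56, S_ddd = 5.492
Terminal payoffs (K − S): max(-22.06, 0) = 0, max(-3.312, 0) = 0, max(6.437, 0) = 6.437, max(11.51, 0) = 11.51
Node uu (S = 31.25): continuation = 1/1.05·[0.6667·0.0000 + 0.3333·0.0000] = 0.0000; exercise value = 0.0000 ≤ continuation, so V_uu = 0.0000
Node ud (S = 16.25): continuation = 1/1.05·[0.6667·0.0000 + 0.3333·6.4375] = 2.0437; exercise value = 0.7500 ≤ continuation, so V_ud = 2.0437
Node dd (S = 8.45): continuation = 1/1.05·[0.6667·6.4375 + 0.3333·11.5075] = 7.7405; exercise value = 8.5500 > continuation, so V_dd = 8.5500 (exercise)
Node u (S = 25): continuation = 1/1.05·[0.6667·0.0000 + 0.3333·2.0437] = 0.6488; exercise value = 0.0000 ≤ continuation, so V_u = 0.6488
Node d (S = 13): continuation = 1/1.05·[0.6667·2.0437 + 0.3333·8.5500] = 4.0118; exercise value = 4.0000 ≤ continuation, so V_d = 4.0118
Node 0 (S = 20): continuation = 1/1.05·[0.6667·0.6488 + 0.3333·4.0118] = 1.6855; exercise value = 0.0000 ≤ continuation, so V_0 = 1.6855

$1.69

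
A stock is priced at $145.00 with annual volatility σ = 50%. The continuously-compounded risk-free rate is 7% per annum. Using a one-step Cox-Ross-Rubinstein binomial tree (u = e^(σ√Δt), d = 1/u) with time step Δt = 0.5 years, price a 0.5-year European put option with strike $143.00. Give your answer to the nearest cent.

CRR parameters: u = e^(σ√Δt) = e^(0.5·√0.5) = 1.4241, d = 1/u = 0.7022
Per-period rate: rΔt = 0.07·0.5 = 0.035, so R = e^0.035 = 1.0356
Risk-neutral probability p = (e^0.035 − 0.7022)/(1.4241 − 0.7022) = 0.3334/0.7219 = 0.4619
Terminal stock prices: S_u = 206.5, S_d = 101.8
Terminal payoffs (K − S): max(-63.5, 0) = 0, max(41.18, 0) = 41.18
Node 0 (S = 145): V_0 = e^(−0.035)·[0.4619·0.0000 + 0.5381·41.1827] = 21.3998

$21.40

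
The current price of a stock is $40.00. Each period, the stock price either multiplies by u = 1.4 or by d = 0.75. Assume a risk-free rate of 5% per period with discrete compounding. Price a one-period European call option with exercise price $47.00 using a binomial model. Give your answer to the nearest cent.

$3.96

Risk-neutral probability p = (1 + 0.05 − 0.75)/(1.4 − 0.75) = 0.3000/0.6500 = 0.4615
Terminal stock prices: S_u = 56, S_d = 30
Terminal payoffs (S − K): max(9, 0) = 9, max(-17, 0) = 0
Node 0 (S = 40): V_0 = 1/1.05·[0.4615·9.0000 + 0.5385·0.0000] = 3.9560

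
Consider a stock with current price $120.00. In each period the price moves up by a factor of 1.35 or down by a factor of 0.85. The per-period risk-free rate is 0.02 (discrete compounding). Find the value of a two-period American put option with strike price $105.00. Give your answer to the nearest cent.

$7.66

Risk-neutral probability p = (1 + 0.02 − 0.85)/(1.35 − 0.85) = 0.1700/0.5000 = 0.3400
Terminal stock prices: S_uu = 218.7, S_ud = 137.7, S_dd = 86.7
Terminal payoffs (K − S): max(-113.7, 0) = 0, max(-32.7, 0) = 0, max(18.3, 0) = 18.3
Node u (S = 162): continuation = 1/1.02·[0.3400·0.0000 + 0.6600·0.0000] = 0.0000; exercise value = 0.0000 ≤ continuation, so V_u = 0.0000
Node d (S = 102): continuation = 1/1.02·[0.3400·0.0000 + 0.6600·18.3000] = 11.8412; exercise value = 3.0000 ≤ continuation, so V_d = 11.8412
Node 0 (S = 120): continuation = 1/1.02·[0.3400·0.0000 + 0.6600·11.8412] = 7.6619; exercise value = 0.0000 ≤ continuation, so V_0 = 7.6619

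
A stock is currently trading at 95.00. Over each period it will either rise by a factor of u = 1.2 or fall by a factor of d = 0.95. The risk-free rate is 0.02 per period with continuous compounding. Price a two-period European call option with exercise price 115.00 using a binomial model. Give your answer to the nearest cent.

Risk-neutral probability p = (e^0.02 − 0.95)/(1.2 − 0.95) = 0.0702/0.2500 = 0.2808
Terminal stock prices: S_uu = 136.8, S_ud = 108.3, S_dd = 85.74
Terminal payoffs (S − K): max(21.8, 0) = 21.8, max(-6.7, 0) = 0, max(-29.26, 0) = 0
Node u (S = 114): V_u = e^(−0.02)·[0.2808·21.8000 + 0.7192·0.0000] = 6.0003
Node d (S = 90.25): V_d = e^(−0.02)·[0.2808·0.0000 + 0.7192·0.0000] = 0.0000
Node 0 (S = 95): V_0 = e^(−0.02)·[0.2808·6.0003 + 0.7192·0.0000] = 1.6516

1.65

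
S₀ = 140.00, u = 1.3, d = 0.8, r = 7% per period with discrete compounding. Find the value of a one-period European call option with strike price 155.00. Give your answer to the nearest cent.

13.63

Risk-neutral probability p = (1 + 0.07 − 0.8)/(1.3 − 0.8) = 0.2700/0.5000 = 0.5400
Terminal stock prices: S_u = 182, S_d = 112
Terminal payoffs (S − K): max(27, 0) = 27, max(-43, 0) = 0
Node 0 (S = 140): V_0 = 1/1.07·[0.5400·27.0000 + 0.4600·0.0000] = 13.6262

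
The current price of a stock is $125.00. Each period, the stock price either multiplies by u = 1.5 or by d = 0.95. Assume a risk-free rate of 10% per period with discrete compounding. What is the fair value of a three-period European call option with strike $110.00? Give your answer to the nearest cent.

$43.17

Risk-neutral probability p = (1 + 0.1 − 0.95)/(1.5 − 0.95) = 0.1500/0.5500 = 0.2727
Terminal stock prices: S_uuu = 421.9, S_uud = 267.2, S_udd = 169.2, S_ddd = 107.2
Terminal payoffs (S − K): max(311.9, 0) = 311.9, max(157.2, 0) = 157.2, max(59.22, 0) = 59.22, max(-2.828, 0) = 0
Node uu (S = 281.2): V_uu = 1/1.1·[0.2727·311.8750 + 0.7273·157.1875] = 181.2500
Node ud (S = 178.1): V_ud = 1/1.1·[0.2727·157.1875 + 0.7273·59.2188] = 78.1250
Node dd (S = 112.8): V_dd = 1/1.1·[0.2727·59.2188 + 0.7273·0.0000] = 14.6823
Node u (S = 187.5): V_u = 1/1.1·[0.2727·181.2500 + 0.7273·78.1250] = 96.5909
Node d (S = 118.8): V_d = 1/1.1·[0.2727·78.1250 + 0.7273·14.6823] = 29.0772
Node 0 (S = 125): V_0 = 1/1.1·[0.2727·96.5909 + 0.7273·29.0772] = 43.1727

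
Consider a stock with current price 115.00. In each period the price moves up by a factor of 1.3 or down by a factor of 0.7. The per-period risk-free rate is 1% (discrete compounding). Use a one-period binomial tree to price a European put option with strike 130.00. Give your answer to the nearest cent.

Risk-neutral probability p = (1 + 0.01 − 0.7)/(1.3 − 0.7) = 0.3100/0.6000 = 0.5167
Terminal stock prices: S_u = 149.5, S_d = 80.5
Terminal payoffs (K − S): max(-19.5, 0) = 0, max(49.5, 0) = 49.5
Node 0 (S = 115): V_0 = 1/1.01·[0.5167·0.0000 + 0.4833·49.5000] = 23.6881

23.69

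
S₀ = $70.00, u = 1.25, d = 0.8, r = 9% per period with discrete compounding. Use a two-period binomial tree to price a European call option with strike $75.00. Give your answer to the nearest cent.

Risk-neutral probability p = (1 + 0.09 − 0.8)/(1.25 − 0.8) = 0.2900/0.4500 = 0.6444
Terminal stock prices: S_uu = 109.4, S_ud = 70, S_dd = 44.8
Terminal payoffs (S − K): max(34.38, 0) = 34.38, max(-5, 0) = 0, max(-30.2, 0) = 0
Node u (S = 87.5): V_u = 1/1.09·[0.6444·34.3750 + 0.3556·0.0000] = 20.3236
Node d (S = 56): V_d = 1/1.09·[0.6444·0.0000 + 0.3556·0.0000] = 0.0000
Node 0 (S = 70): V_0 = 1/1.09·[0.6444·20.3236 + 0.3556·0.0000] = 12.0160

$12.02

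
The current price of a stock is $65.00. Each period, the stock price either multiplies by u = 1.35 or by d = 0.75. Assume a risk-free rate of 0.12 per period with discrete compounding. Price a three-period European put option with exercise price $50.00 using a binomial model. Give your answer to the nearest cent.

$1.03

Risk-neutral probability p = (1 + 0.12 − 0.75)/(1.35 − 0.75) = 0.3700/0.6000 = 0.6167
Terminal stock prices: S_uuu = 159.9, S_uud = 88.85, S_udd = 49.36, S_ddd = 27.42
Terminal payoffs (K − S): max(-109.9, 0) = 0, max(-38.85, 0) = 0, max(0.6406, 0) = 0.6406, max(22.58, 0) = 22.58
Node uu (S = 118.5): V_uu = 1/1.12·[0.6167·0.0000 + 0.3833·0.0000] = 0.0000
Node ud (S = 65.81): V_ud = 1/1.12·[0.6167·0.0000 + 0.3833·0.6406] = 0.2193
Node dd (S = 36.56): V_dd = 1/1.12·[0.6167·0.6406 + 0.3833·22.5781] = 8.0804
Node u (S = 87.75): V_u = 1/1.12·[0.6167·0.0000 + 0.3833·0.2193] = 0.0750
Node d (S = 48.75): V_d = 1/1.12·[0.6167·0.2193 + 0.3833·8.0804] = 2.8863
Node 0 (S = 65): V_0 = 1/1.12·[0.6167·0.0750 + 0.3833·2.8863] = 1.0292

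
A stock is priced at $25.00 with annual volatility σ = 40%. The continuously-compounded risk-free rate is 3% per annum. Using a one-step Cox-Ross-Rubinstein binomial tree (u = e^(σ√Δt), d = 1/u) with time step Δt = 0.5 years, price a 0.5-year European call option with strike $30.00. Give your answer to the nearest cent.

$1.43

CRR parameters: u = e^(σ√Δt) = e^(0.4·√0.5) = 1.3269, d = 1/u = 0.7536
Per-period rate: rΔt = 0.03·0.5 = 0.015, so R = e^0.015 = 1.0151
Risk-neutral probability p = (e^0.015 − 0.7536)/(1.3269 − 0.7536) = 0.2615/0.5733 = 0.4561
Terminal stock prices: S_u = 33.17, S_d = 18.84
Terminal payoffs (S − K): max(3.172, 0) = 3.172, max(-11.16, 0) = 0
Node 0 (S = 25): V_0 = e^(−0.015)·[0.4561·3.1724 + 0.5439·0.0000] = 1.4255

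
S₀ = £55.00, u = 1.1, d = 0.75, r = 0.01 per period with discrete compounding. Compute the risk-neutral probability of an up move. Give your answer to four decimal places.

Risk-neutral probability p = (1 + 0.01 − 0.75)/(1.1 − 0.75) = 0.2600/0.3500 = 0.7429

p = 0.7429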